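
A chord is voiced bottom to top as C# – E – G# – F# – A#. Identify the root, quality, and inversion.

Reducing to letter names: C#, E, G#, F#, A#. These stack in thirds as F#–A#–C#–E–G# — an F# dominant ninth chord.
The lowest note is C#, the fifth of the chord, so this is second inversion.

F# dominant ninth, second inversion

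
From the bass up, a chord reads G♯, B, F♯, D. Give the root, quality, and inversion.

The pitch classes G#, B, F#, D arrange in thirds as G#–B–D–F#: a G# half-diminished seventh chord.
With the root (G#) in the bass, the chord is in root position (figured bass 7).

G# half-diminished seventh, root position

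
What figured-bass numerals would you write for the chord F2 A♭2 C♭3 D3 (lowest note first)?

The notes F, Ab, Cb, D stack in thirds as D–F–Ab–Cb — a D diminished seventh chord. The bass F is the third, so this is first inversion: figured 6/5.

6/5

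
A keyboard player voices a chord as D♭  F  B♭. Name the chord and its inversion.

Bb minor, first inversion

The pitch classes Db, F, Bb arrange in thirds as Bb–Db–F: a Bb minor triad.
The lowest note is Db, the third of the chord, so this is first inversion (figured bass 6).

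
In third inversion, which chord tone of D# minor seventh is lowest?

C#

D# minor seventh is D#–F#–A#–C#. Third inversion places the seventh in the bass: C#.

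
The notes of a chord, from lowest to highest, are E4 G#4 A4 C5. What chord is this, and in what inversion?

A minor-major seventh, second inversion

The distinct note names are E, G#, A, C. Stacked in thirds they read A–C–E–G#, which is a minor-major seventh chord on A.
With the fifth (E) in the bass, the chord is in second inversion (figured bass 4/3).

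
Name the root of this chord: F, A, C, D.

D

F, A, C, D are the tones of a D minor seventh chord (D–F–A–C), making D the root.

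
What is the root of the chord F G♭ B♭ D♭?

Gb

F, Gb, Bb, Db are the tones of a Gb major seventh chord (Gb–Bb–Db–F), making Gb the root.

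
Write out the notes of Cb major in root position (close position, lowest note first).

Cb, Eb, Gb

Spelling Cb major: Cb–Eb–Gb. In root position the root is bass, giving Cb, Eb, Gb from the bottom.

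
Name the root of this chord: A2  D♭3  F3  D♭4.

The distinct letter names are A, Db, F. Arranged as a stack of thirds they read Db–F–A, so Db is the root (a Db augmented triad).

Db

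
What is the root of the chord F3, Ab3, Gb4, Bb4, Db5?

The distinct letter names are F, Ab, Gb, Bb, Db. Arranged as a stack of thirds they read Gb–Bb–Db–F–Ab, so Gb is the root (a Gb major ninth chord).

Gb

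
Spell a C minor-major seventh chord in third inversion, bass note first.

B, C, Eb, G

Spelling C minor-major seventh: C–Eb–G–B. In third inversion the seventh is bass, giving B, C, Eb, G from the bottom.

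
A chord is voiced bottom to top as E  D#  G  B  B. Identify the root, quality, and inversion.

E minor-major seventh, root position

The pitch classes E, D#, G, B arrange in thirds as E–G–B–D#: an E minor-major seventh chord.
The lowest note is E, the root of the chord, so this is root position (figured bass 7).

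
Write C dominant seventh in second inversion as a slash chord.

Second inversion of C dominant seventh has the fifth (G) in the bass. As a slash chord: C7/G.

C7/G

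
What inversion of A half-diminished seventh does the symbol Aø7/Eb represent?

Aø7/Eb means A half-diminished seventh with Eb in the bass. Eb is the fifth of A half-diminished seventh (A–C–Eb–G), so this is second inversion.

second inversion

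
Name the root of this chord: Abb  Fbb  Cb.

Fbb

The distinct letter names are Abb, Fbb, Cb. Arranged as a stack of thirds they read Fbb–Abb–Cb, so Fbb is the root (an Fbb augmented triad).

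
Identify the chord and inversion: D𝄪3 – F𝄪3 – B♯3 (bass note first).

The pitch classes D##, F##, B# arrange in thirds as B#–D##–F##: a B# major triad.
D## is the third of B# major; third in the bass means first inversion (figured bass 6).

B# major, first inversion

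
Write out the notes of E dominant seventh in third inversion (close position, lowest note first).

The chord tones are E–G#–B–D. With the seventh (D) lowest for third inversion: D, E, G#, B.

D, E, G#, B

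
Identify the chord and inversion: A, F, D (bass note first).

The pitch classes A, F, D arrange in thirds as D–F–A: a D minor triad.
The lowest note is A, the fifth of the chord, so this is second inversion (figured bass 6/4).

D minor, second inversion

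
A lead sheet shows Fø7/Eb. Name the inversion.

third inversion

Fø7/Eb means F half-diminished seventh with Eb in the bass. Eb is the seventh of F half-diminished seventh (F–Ab–Cb–Eb), so this is third inversion.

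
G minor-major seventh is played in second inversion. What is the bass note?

D

G minor-major seventh is G–Bb–D–F#. Second inversion places the fifth in the bass: D.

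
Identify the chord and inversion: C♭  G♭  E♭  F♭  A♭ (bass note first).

Fb major ninth, second inversion

The pitch classes Cb, Gb, Eb, Fb, Ab arrange in thirds as Fb–Ab–Cb–Eb–Gb: an Fb major ninth chord.
The lowest note is Cb, the fifth of the chord, so this is second inversion.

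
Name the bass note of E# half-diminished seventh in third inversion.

The seventh of E# half-diminished seventh (E#–G#–B–D#) is D#; that is the bass in third inversion.

D#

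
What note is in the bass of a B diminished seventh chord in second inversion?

F

In second inversion the fifth is lowest. For B diminished seventh (B–D–F–Ab) that is F.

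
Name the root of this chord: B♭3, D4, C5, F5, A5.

The distinct letter names are Bb, D, C, F, A. Arranged as a stack of thirds they read Bb–D–F–A–C, so Bb is the root (a Bb major ninth chord).

Bb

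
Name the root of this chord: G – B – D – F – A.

The distinct letter names are G, B, D, F, A. Arranged as a stack of thirds they read G–B–D–F–A, so G is the root (a G dominant ninth chord).

G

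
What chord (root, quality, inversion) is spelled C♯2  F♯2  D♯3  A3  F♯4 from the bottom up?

D# half-diminished seventh, third inversion

The distinct note names are C#, F#, D#, A. Stacked in thirds they read D#–F#–A–C#, which is a half-diminished seventh chord on D#.
The lowest note is C#, the seventh of the chord, so this is third inversion (figured bass 4/2).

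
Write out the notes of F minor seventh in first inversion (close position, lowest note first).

F minor seventh is F–Ab–C–Eb. First inversion puts the third (Ab) in the bass, with the remaining tones above: Ab, C, Eb, F.

Ab, C, Eb, F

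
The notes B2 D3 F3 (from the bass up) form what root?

Reordering B, D, F into stacked thirds gives B–D–F; the bottom of that stack, B, is the root.

B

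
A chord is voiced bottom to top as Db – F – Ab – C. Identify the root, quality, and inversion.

The distinct note names are Db, F, Ab, C. Stacked in thirds they read Db–F–Ab–C, which is a major seventh chord on Db.
With the root (Db) in the bass, the chord is in root position (figured bass 7).

Db major seventh, root position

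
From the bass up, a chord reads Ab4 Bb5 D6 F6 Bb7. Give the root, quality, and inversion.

Bb dominant seventh, third inversion

The pitch classes Ab, Bb, D, F arrange in thirds as Bb–D–F–Ab: a Bb dominant seventh chord.
The lowest note is Ab, the seventh of the chord, so this is third inversion (figured bass 4/2).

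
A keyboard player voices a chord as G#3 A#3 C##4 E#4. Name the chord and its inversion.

A# dominant seventh, third inversion

Reducing to letter names: G#, A#, C##, E#. These stack in thirds as A#–C##–E#–G# — an A# dominant seventh chord.
With the seventh (G#) in the bass, the chord is in third inversion (figured bass 4/2).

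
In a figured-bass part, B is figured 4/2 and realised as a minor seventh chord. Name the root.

C#

The figures 4/2 mean the seventh of the chord is in the bass. If B is the seventh of a minor seventh chord, the root is C# (chord tones C#–E–G#–B).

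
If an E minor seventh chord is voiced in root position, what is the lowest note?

E

In root position the root is lowest. For E minor seventh (E–G–B–D) that is E.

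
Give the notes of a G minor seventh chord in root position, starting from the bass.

Spelling G minor seventh: G–Bb–D–F. In root position the root is bass, giving G, Bb, D, F from the bottom.

G, Bb, D, F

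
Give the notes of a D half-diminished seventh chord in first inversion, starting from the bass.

F, Ab, C, D

The chord tones are D–F–Ab–C. With the third (F) lowest for first inversion: F, Ab, C, D.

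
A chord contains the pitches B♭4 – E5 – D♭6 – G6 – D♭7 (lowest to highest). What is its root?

E

Reordering Bb, E, Db, G into stacked thirds gives E–G–Bb–Db; the bottom of that stack, E, is the root.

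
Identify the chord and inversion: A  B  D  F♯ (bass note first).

B minor seventh, third inversion

The pitch classes A, B, D, F# arrange in thirds as B–D–F#–A: a B minor seventh chord.
With the seventh (A) in the bass, the chord is in third inversion (figured bass 4/2).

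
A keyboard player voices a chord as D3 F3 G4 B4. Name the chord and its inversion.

Reducing to letter names: D, F, G, B. These stack in thirds as G–B–D–F — a G dominant seventh chord.
D is the fifth of G dominant seventh; fifth in the bass means second inversion (figured bass 4/3).

G dominant seventh, second inversion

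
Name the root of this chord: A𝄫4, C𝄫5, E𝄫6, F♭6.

The distinct letter names are Abb, Cbb, Ebb, Fb. Arranged as a stack of thirds they read Fb–Abb–Cbb–Ebb, so Fb is the root (an Fb half-diminished seventh chord).

Fb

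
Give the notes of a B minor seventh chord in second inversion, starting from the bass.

F#, A, B, D

The chord tones are B–D–F#–A. With the fifth (F#) lowest for second inversion: F#, A, B, D.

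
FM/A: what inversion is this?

FM/A means F major with A in the bass. A is the third of F major (F–A–C), so this is first inversion.

first inversion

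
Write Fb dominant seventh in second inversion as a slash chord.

Second inversion of Fb dominant seventh has the fifth (Cb) in the bass. As a slash chord: Fb7/Cb.

Fb7/Cb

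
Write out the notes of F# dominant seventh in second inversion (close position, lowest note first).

C#, E, F#, A#

F# dominant seventh is F#–A#–C#–E. Second inversion puts the fifth (C#) in the bass, with the remaining tones above: C#, E, F#, A#.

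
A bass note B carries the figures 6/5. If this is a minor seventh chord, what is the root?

G#

The figures 6/5 mean the third of the chord is in the bass. If B is the third of a minor seventh chord, the root is G# (chord tones G#–B–D#–F#).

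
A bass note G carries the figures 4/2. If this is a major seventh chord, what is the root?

The figures 4/2 mean the seventh of the chord is in the bass. If G is the seventh of a major seventh chord, the root is Ab (chord tones Ab–C–Eb–G).

Ab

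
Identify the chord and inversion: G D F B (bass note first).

Reducing to letter names: G, D, F, B. These stack in thirds as G–B–D–F — a G dominant seventh chord.
G is the root of G dominant seventh; root in the bass means root position (figured bass 7).

G dominant seventh, root position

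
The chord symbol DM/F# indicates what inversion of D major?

DM/F# means D major with F# in the bass. F# is the third of D major (D–F#–A), so this is first inversion.

first inversion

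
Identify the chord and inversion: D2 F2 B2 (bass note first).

The distinct note names are D, F, B. Stacked in thirds they read B–D–F, which is a diminished triad on B.
D is the third of B diminished; third in the bass means first inversion (figured bass 6).

B diminished, first inversion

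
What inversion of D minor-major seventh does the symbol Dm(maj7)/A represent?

second inversion

Dm(maj7)/A means D minor-major seventh with A in the bass. A is the fifth of D minor-major seventh (D–F–A–C#), so this is second inversion.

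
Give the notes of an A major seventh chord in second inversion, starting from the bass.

E, G#, A, C#

The chord tones are A–C#–E–G#. With the fifth (E) lowest for second inversion: E, G#, A, C#.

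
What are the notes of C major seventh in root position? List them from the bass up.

C, E, G, B

The chord tones are C–E–G–B. With the root (C) lowest for root position: C, E, G, B.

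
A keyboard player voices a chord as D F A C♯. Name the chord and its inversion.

Reducing to letter names: D, F, A, C#. These stack in thirds as D–F–A–C# — a D minor-major seventh chord.
The lowest note is D, the root of the chord, so this is root position (figured bass 7).

D minor-major seventh, root position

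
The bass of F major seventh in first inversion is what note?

The third of F major seventh (F–A–C–E) is A; that is the bass in first inversion.

A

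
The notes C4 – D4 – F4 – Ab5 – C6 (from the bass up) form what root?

C, D, F, Ab are the tones of a D half-diminished seventh chord (D–F–Ab–C), making D the root.

D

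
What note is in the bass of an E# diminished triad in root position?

E#

E# diminished is E#–G#–B. Root position places the root in the bass: E#.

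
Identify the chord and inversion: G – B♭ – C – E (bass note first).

Reducing to letter names: G, Bb, C, E. These stack in thirds as C–E–G–Bb — a C dominant seventh chord.
With the fifth (G) in the bass, the chord is in second inversion (figured bass 4/3).

C dominant seventh, second inversion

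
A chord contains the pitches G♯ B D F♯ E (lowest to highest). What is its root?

E

Reordering G#, B, D, F#, E into stacked thirds gives E–G#–B–D–F#; the bottom of that stack, E, is the root.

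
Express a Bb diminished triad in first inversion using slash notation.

Bbdim/Db

First inversion of Bb diminished has the third (Db) in the bass. As a slash chord: Bbdim/Db.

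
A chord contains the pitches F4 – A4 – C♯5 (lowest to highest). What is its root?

F

Reordering F, A, C# into stacked thirds gives F–A–C#; the bottom of that stack, F, is the root.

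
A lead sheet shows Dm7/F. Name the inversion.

Dm7/F means D minor seventh with F in the bass. F is the third of D minor seventh (D–F–A–C), so this is first inversion.

first inversion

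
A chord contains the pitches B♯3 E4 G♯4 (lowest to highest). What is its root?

E

Reordering B#, E, G# into stacked thirds gives E–G#–B#; the bottom of that stack, E, is the root.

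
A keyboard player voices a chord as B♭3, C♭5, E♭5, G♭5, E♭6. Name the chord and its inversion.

The pitch classes Bb, Cb, Eb, Gb arrange in thirds as Cb–Eb–Gb–Bb: a Cb major seventh chord.
With the seventh (Bb) in the bass, the chord is in third inversion (figured bass 4/2).

Cb major seventh, third inversion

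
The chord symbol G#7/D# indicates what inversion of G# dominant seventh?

G#7/D# means G# dominant seventh with D# in the bass. D# is the fifth of G# dominant seventh (G#–B#–D#–F#), so this is second inversion.

second inversion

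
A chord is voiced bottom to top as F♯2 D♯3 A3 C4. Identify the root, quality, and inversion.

Reducing to letter names: F#, D#, A, C. These stack in thirds as D#–F#–A–C — a D# diminished seventh chord.
The lowest note is F#, the third of the chord, so this is first inversion (figured bass 6/5).

D# diminished seventh, first inversion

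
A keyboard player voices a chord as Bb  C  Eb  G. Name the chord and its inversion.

The pitch classes Bb, C, Eb, G arrange in thirds as C–Eb–G–Bb: a C minor seventh chord.
With the seventh (Bb) in the bass, the chord is in third inversion (figured bass 4/2).

C minor seventh, third inversion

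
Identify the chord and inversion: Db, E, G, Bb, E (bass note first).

The distinct note names are Db, E, G, Bb. Stacked in thirds they read E–G–Bb–Db, which is a diminished seventh chord on E.
The lowest note is Db, the seventh of the chord, so this is third inversion (figured bass 4/2).

E diminished seventh, third inversion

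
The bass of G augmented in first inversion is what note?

The third of G augmented (G–B–D#) is B; that is the bass in first inversion.

B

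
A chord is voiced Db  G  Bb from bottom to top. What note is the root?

G

The distinct letter names are Db, G, Bb. Arranged as a stack of thirds they read G–Bb–Db, so G is the root (a G diminished triad).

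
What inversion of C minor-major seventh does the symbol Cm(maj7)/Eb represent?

Cm(maj7)/Eb means C minor-major seventh with Eb in the bass. Eb is the third of C minor-major seventh (C–Eb–G–B), so this is first inversion.

first inversion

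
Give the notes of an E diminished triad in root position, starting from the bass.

E diminished is E–G–Bb. Root position puts the root (E) in the bass, with the remaining tones above: E, G, Bb.

E, G, Bb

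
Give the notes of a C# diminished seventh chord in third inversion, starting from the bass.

Spelling C# diminished seventh: C#–E–G–Bb. In third inversion the seventh is bass, giving Bb, C#, E, G from the bottom.

Bb, C#, E, G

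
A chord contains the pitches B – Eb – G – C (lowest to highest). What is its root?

C

Reordering B, Eb, G, C into stacked thirds gives C–Eb–G–B; the bottom of that stack, C, is the root.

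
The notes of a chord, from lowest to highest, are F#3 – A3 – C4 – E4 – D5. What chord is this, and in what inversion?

D dominant ninth, first inversion

The distinct note names are F#, A, C, E, D. Stacked in thirds they read D–F#–A–C–E, which is a dominant ninth chord on D.
F# is the third of D dominant ninth; third in the bass means first inversion.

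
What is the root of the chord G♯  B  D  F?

G#

G#, B, D, F are the tones of a G# diminished seventh chord (G#–B–D–F), making G# the root.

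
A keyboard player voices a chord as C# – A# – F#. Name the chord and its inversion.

F# major, second inversion

Reducing to letter names: C#, A#, F#. These stack in thirds as F#–A#–C# — an F# major triad.
C# is the fifth of F# major; fifth in the bass means second inversion (figured bass 6/4).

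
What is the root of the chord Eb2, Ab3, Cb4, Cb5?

Ab

The distinct letter names are Eb, Ab, Cb. Arranged as a stack of thirds they read Ab–Cb–Eb, so Ab is the root (an Ab minor triad).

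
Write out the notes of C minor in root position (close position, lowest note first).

C, Eb, G

Spelling C minor: C–Eb–G. In root position the root is bass, giving C, Eb, G from the bottom.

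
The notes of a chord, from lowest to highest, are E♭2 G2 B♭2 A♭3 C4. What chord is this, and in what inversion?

Ab major ninth, second inversion

The distinct note names are Eb, G, Bb, Ab, C. Stacked in thirds they read Ab–C–Eb–G–Bb, which is a major ninth chord on Ab.
The lowest note is Eb, the fifth of the chord, so this is second inversion.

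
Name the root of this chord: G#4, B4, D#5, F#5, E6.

E

Reordering G#, B, D#, F#, E into stacked thirds gives E–G#–B–D#–F#; the bottom of that stack, E, is the root.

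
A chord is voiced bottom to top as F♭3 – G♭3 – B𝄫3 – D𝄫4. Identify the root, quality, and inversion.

Reducing to letter names: Fb, Gb, Bbb, Dbb. These stack in thirds as Gb–Bbb–Dbb–Fb — a Gb half-diminished seventh chord.
Fb is the seventh of Gb half-diminished seventh; seventh in the bass means third inversion (figured bass 4/2).

Gb half-diminished seventh, third inversion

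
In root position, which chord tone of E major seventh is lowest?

The root of E major seventh (E–G#–B–D#) is E; that is the bass in root position.

E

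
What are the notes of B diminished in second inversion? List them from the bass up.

F, B, D

Spelling B diminished: B–D–F. In second inversion the fifth is bass, giving F, B, D from the bottom.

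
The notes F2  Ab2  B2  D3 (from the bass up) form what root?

B

Reordering F, Ab, B, D into stacked thirds gives B–D–F–Ab; the bottom of that stack, B, is the root.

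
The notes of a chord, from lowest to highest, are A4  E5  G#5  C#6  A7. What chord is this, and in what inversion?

A major seventh, root position

The distinct note names are A, E, G#, C#. Stacked in thirds they read A–C#–E–G#, which is a major seventh chord on A.
With the root (A) in the bass, the chord is in root position (figured bass 7).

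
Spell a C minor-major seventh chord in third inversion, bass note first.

B, C, Eb, G

Spelling C minor-major seventh: C–Eb–G–B. In third inversion the seventh is bass, giving B, C, Eb, G from the bottom.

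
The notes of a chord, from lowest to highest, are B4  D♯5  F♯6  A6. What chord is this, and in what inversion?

B dominant seventh, root position

The distinct note names are B, D#, F#, A. Stacked in thirds they read B–D#–F#–A, which is a dominant seventh chord on B.
The lowest note is B, the root of the chord, so this is root position (figured bass 7).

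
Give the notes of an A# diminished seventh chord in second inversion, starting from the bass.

E, G, A#, C#

The chord tones are A#–C#–E–G. With the fifth (E) lowest for second inversion: E, G, A#, C#.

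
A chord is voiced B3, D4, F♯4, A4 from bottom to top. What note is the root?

B

B, D, F#, A are the tones of a B minor seventh chord (B–D–F#–A), making B the root.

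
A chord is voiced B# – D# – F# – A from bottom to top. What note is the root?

The distinct letter names are B#, D#, F#, A. Arranged as a stack of thirds they read B#–D#–F#–A, so B# is the root (a B# diminished seventh chord).

B#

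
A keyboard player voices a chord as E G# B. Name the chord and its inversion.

The distinct note names are E, G#, B. Stacked in thirds they read E–G#–B, which is a major triad on E.
E is the root of E major; root in the bass means root position (figured bass 5/3).

E major, root position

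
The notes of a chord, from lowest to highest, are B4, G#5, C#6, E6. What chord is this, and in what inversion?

The distinct note names are B, G#, C#, E. Stacked in thirds they read C#–E–G#–B, which is a minor seventh chord on C#.
B is the seventh of C# minor seventh; seventh in the bass means third inversion (figured bass 4/2).

C# minor seventh, third inversion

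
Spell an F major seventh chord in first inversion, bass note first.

The chord tones are F–A–C–E. With the third (A) lowest for first inversion: A, C, E, F.

A, C, E, F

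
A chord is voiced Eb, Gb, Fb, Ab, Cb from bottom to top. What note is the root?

Fb

The distinct letter names are Eb, Gb, Fb, Ab, Cb. Arranged as a stack of thirds they read Fb–Ab–Cb–Eb–Gb, so Fb is the root (an Fb major ninth chord).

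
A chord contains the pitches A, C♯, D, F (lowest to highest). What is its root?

A, C#, D, F are the tones of a D minor-major seventh chord (D–F–A–C#), making D the root.

D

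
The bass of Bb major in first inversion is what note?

The third of Bb major (Bb–D–F) is D; that is the bass in first inversion.

D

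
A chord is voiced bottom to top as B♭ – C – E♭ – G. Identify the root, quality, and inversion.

Reducing to letter names: Bb, C, Eb, G. These stack in thirds as C–Eb–G–Bb — a C minor seventh chord.
Bb is the seventh of C minor seventh; seventh in the bass means third inversion (figured bass 4/2).

C minor seventh, third inversion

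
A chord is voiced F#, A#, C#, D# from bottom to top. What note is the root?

Reordering F#, A#, C#, D# into stacked thirds gives D#–F#–A#–C#; the bottom of that stack, D#, is the root.

D#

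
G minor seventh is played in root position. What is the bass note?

G

In root position the root is lowest. For G minor seventh (G–Bb–D–F) that is G.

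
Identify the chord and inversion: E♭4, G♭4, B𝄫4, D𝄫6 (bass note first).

Reducing to letter names: Eb, Gb, Bbb, Dbb. These stack in thirds as Eb–Gb–Bbb–Dbb — an Eb diminished seventh chord.
The lowest note is Eb, the root of the chord, so this is root position (figured bass 7).

Eb diminished seventh, root position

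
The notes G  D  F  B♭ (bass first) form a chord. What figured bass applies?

The notes G, D, F, Bb stack in thirds as G–Bb–D–F — a G minor seventh chord. The bass G is the root, so this is root position: figured 7.

7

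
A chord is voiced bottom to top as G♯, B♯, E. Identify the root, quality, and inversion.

The distinct note names are G#, B#, E. Stacked in thirds they read E–G#–B#, which is an augmented triad on E.
The lowest note is G#, the third of the chord, so this is first inversion (figured bass 6).

E augmented, first inversion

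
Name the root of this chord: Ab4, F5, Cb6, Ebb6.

F

Ab, F, Cb, Ebb are the tones of an F diminished seventh chord (F–Ab–Cb–Ebb), making F the root.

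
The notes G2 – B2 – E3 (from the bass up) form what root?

E

Reordering G, B, E into stacked thirds gives E–G–B; the bottom of that stack, E, is the root.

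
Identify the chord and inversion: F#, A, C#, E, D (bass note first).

D major ninth, first inversion

The pitch classes F#, A, C#, E, D arrange in thirds as D–F#–A–C#–E: a D major ninth chord.
With the third (F#) in the bass, the chord is in first inversion.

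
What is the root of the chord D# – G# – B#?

G#

D#, G#, B# are the tones of a G# major triad (G#–B#–D#), making G# the root.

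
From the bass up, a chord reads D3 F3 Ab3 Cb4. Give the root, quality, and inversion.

Reducing to letter names: D, F, Ab, Cb. These stack in thirds as D–F–Ab–Cb — a D diminished seventh chord.
D is the root of D diminished seventh; root in the bass means root position (figured bass 7).

D diminished seventh, root position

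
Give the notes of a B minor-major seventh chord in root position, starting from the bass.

B, D, F#, A#

The chord tones are B–D–F#–A#. With the root (B) lowest for root position: B, D, F#, A#.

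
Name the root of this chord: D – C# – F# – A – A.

D

The distinct letter names are D, C#, F#, A. Arranged as a stack of thirds they read D–F#–A–C#, so D is the root (a D major seventh chord).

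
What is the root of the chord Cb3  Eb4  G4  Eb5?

Reordering Cb, Eb, G into stacked thirds gives Cb–Eb–G; the bottom of that stack, Cb, is the root.

Cb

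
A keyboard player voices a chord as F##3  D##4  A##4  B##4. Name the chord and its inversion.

B## half-diminished seventh, second inversion

Reducing to letter names: F##, D##, A##, B##. These stack in thirds as B##–D##–F##–A## — a B## half-diminished seventh chord.
F## is the fifth of B## half-diminished seventh; fifth in the bass means second inversion (figured bass 4/3).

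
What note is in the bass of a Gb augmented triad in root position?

Gb

The root of Gb augmented (Gb–Bb–D) is Gb; that is the bass in root position.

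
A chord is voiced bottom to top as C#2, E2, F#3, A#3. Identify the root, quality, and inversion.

F# dominant seventh, second inversion

The distinct note names are C#, E, F#, A#. Stacked in thirds they read F#–A#–C#–E, which is a dominant seventh chord on F#.
With the fifth (C#) in the bass, the chord is in second inversion (figured bass 4/3).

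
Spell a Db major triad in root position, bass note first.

The chord tones are Db–F–Ab. With the root (Db) lowest for root position: Db, F, Ab.

Db, F, Ab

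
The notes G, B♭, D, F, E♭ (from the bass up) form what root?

Eb

G, Bb, D, F, Eb are the tones of an Eb major ninth chord (Eb–G–Bb–D–F), making Eb the root.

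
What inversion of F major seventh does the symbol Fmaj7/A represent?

Fmaj7/A means F major seventh with A in the bass. A is the third of F major seventh (F–A–C–E), so this is first inversion.

first inversion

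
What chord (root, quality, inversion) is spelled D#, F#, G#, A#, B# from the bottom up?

The distinct note names are D#, F#, G#, A#, B#. Stacked in thirds they read G#–B#–D#–F#–A#, which is a dominant ninth chord on G#.
With the fifth (D#) in the bass, the chord is in second inversion.

G# dominant ninth, second inversion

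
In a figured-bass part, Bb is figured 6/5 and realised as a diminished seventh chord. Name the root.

G

The figures 6/5 mean the third of the chord is in the bass. If Bb is the third of a diminished seventh chord, the root is G (chord tones G–Bb–Db–Fb).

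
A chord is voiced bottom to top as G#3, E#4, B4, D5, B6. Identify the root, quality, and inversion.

The pitch classes G#, E#, B, D arrange in thirds as E#–G#–B–D: an E# diminished seventh chord.
The lowest note is G#, the third of the chord, so this is first inversion (figured bass 6/5).

E# diminished seventh, first inversion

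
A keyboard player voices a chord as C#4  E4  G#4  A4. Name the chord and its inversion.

Reducing to letter names: C#, E, G#, A. These stack in thirds as A–C#–E–G# — an A major seventh chord.
The lowest note is C#, the third of the chord, so this is first inversion (figured bass 6/5).

A major seventh, first inversion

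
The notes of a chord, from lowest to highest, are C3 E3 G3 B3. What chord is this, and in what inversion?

The pitch classes C, E, G, B arrange in thirds as C–E–G–B: a C major seventh chord.
C is the root of C major seventh; root in the bass means root position (figured bass 7).

C major seventh, root position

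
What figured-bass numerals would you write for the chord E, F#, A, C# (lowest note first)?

4/2

The notes E, F#, A, C# stack in thirds as F#–A–C#–E — an F# minor seventh chord. The bass E is the seventh, so this is third inversion: figured 4/2.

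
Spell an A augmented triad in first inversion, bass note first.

The chord tones are A–C#–E#. With the third (C#) lowest for first inversion: C#, E#, A.

C#, E#, A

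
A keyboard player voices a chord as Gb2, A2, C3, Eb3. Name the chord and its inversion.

The distinct note names are Gb, A, C, Eb. Stacked in thirds they read A–C–Eb–Gb, which is a diminished seventh chord on A.
With the seventh (Gb) in the bass, the chord is in third inversion (figured bass 4/2).

A diminished seventh, third inversion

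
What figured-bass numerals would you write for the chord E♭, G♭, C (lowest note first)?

6

The notes Eb, Gb, C stack in thirds as C–Eb–Gb — a C diminished triad. The bass Eb is the third, so this is first inversion: figured 6.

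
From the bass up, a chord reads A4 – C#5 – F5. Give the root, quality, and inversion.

F augmented, first inversion

The pitch classes A, C#, F arrange in thirds as F–A–C#: an F augmented triad.
With the third (A) in the bass, the chord is in first inversion (figured bass 6).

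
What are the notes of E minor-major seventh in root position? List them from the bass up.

Spelling E minor-major seventh: E–G–B–D#. In root position the root is bass, giving E, G, B, D# from the bottom.

E, G, B, D#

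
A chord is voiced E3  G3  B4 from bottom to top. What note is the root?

E, G, B are the tones of an E minor triad (E–G–B), making E the root.

E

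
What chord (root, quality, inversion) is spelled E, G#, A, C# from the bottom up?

The pitch classes E, G#, A, C# arrange in thirds as A–C#–E–G#: an A major seventh chord.
The lowest note is E, the fifth of the chord, so this is second inversion (figured bass 4/3).

A major seventh, second inversion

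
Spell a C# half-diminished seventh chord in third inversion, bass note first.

C# half-diminished seventh is C#–E–G–B. Third inversion puts the seventh (B) in the bass, with the remaining tones above: B, C#, E, G.

B, C#, E, G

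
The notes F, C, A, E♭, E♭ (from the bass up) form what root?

Reordering F, C, A, Eb into stacked thirds gives F–A–C–Eb; the bottom of that stack, F, is the root.

F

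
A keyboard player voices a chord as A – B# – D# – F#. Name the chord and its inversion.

B# diminished seventh, third inversion

Reducing to letter names: A, B#, D#, F#. These stack in thirds as B#–D#–F#–A — a B# diminished seventh chord.
With the seventh (A) in the bass, the chord is in third inversion (figured bass 4/2).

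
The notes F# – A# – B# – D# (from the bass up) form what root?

B#

The distinct letter names are F#, A#, B#, D#. Arranged as a stack of thirds they read B#–D#–F#–A#, so B# is the root (a B# half-diminished seventh chord).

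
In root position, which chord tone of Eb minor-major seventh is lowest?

Eb

Eb minor-major seventh is Eb–Gb–Bb–D. Root position places the root in the bass: Eb.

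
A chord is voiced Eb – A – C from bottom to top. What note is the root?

Eb, A, C are the tones of an A diminished triad (A–C–Eb), making A the root.

A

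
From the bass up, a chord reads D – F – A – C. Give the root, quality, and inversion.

D minor seventh, root position

The pitch classes D, F, A, C arrange in thirds as D–F–A–C: a D minor seventh chord.
D is the root of D minor seventh; root in the bass means root position (figured bass 7).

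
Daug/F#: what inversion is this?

first inversion

Daug/F# means D augmented with F# in the bass. F# is the third of D augmented (D–F#–A#), so this is first inversion.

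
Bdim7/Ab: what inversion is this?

third inversion

Bdim7/Ab means B diminished seventh with Ab in the bass. Ab is the seventh of B diminished seventh (B–D–F–Ab), so this is third inversion.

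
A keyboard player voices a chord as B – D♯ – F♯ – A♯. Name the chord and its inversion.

The pitch classes B, D#, F#, A# arrange in thirds as B–D#–F#–A#: a B major seventh chord.
With the root (B) in the bass, the chord is in root position (figured bass 7).

B major seventh, root position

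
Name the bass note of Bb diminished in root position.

Bb

In root position the root is lowest. For Bb diminished (Bb–Db–Fb) that is Bb.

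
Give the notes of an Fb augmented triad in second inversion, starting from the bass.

Fb augmented is Fb–Ab–C. Second inversion puts the fifth (C) in the bass, with the remaining tones above: C, Fb, Ab.

C, Fb, Ab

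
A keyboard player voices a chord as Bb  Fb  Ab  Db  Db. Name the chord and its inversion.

Bb half-diminished seventh, root position

The distinct note names are Bb, Fb, Ab, Db. Stacked in thirds they read Bb–Db–Fb–Ab, which is a half-diminished seventh chord on Bb.
Bb is the root of Bb half-diminished seventh; root in the bass means root position (figured bass 7).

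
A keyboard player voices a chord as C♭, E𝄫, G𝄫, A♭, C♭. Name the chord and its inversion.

Reducing to letter names: Cb, Ebb, Gbb, Ab. These stack in thirds as Ab–Cb–Ebb–Gbb — an Ab diminished seventh chord.
The lowest note is Cb, the third of the chord, so this is first inversion (figured bass 6/5).

Ab diminished seventh, first inversion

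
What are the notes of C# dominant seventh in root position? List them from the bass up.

C# dominant seventh is C#–E#–G#–B. Root position puts the root (C#) in the bass, with the remaining tones above: C#, E#, G#, B.

C#, E#, G#, B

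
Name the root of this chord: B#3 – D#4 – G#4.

Reordering B#, D#, G# into stacked thirds gives G#–B#–D#; the bottom of that stack, G#, is the root.

G#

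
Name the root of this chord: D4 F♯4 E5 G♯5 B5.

The distinct letter names are D, F#, E, G#, B. Arranged as a stack of thirds they read E–G#–B–D–F#, so E is the root (an E dominant ninth chord).

E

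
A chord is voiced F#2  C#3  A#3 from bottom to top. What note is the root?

F#

Reordering F#, C#, A# into stacked thirds gives F#–A#–C#; the bottom of that stack, F#, is the root.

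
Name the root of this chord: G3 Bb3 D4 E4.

E

Reordering G, Bb, D, E into stacked thirds gives E–G–Bb–D; the bottom of that stack, E, is the root.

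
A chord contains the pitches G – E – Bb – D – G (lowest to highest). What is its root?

E

Reordering G, E, Bb, D into stacked thirds gives E–G–Bb–D; the bottom of that stack, E, is the root.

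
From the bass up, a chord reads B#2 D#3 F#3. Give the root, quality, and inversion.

B# diminished, root position

The pitch classes B#, D#, F# arrange in thirds as B#–D#–F#: a B# diminished triad.
B# is the root of B# diminished; root in the bass means root position (figured bass 5/3).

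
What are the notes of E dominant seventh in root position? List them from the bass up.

E, G#, B, D

The chord tones are E–G#–B–D. With the root (E) lowest for root position: E, G#, B, D.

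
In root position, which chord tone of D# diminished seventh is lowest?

D#

The root of D# diminished seventh (D#–F#–A–C) is D#; that is the bass in root position.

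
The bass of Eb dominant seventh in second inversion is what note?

The fifth of Eb dominant seventh (Eb–G–Bb–Db) is Bb; that is the bass in second inversion.

Bb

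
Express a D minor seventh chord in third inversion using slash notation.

Third inversion of D minor seventh has the seventh (C) in the bass. As a slash chord: Dm7/C.

Dm7/C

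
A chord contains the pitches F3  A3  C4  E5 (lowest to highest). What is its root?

F

The distinct letter names are F, A, C, E. Arranged as a stack of thirds they read F–A–C–E, so F is the root (an F major seventh chord).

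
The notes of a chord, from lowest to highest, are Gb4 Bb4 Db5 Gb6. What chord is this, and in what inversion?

Gb major, root position

Reducing to letter names: Gb, Bb, Db. These stack in thirds as Gb–Bb–Db — a Gb major triad.
With the root (Gb) in the bass, the chord is in root position (figured bass 5/3).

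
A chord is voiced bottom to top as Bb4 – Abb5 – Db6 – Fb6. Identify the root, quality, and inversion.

The distinct note names are Bb, Abb, Db, Fb. Stacked in thirds they read Bb–Db–Fb–Abb, which is a diminished seventh chord on Bb.
Bb is the root of Bb diminished seventh; root in the bass means root position (figured bass 7).

Bb diminished seventh, root position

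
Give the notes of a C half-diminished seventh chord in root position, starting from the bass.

C, Eb, Gb, Bb

Spelling C half-diminished seventh: C–Eb–Gb–Bb. In root position the root is bass, giving C, Eb, Gb, Bb from the bottom.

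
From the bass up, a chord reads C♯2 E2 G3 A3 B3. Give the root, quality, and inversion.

The distinct note names are C#, E, G, A, B. Stacked in thirds they read A–C#–E–G–B, which is a dominant ninth chord on A.
The lowest note is C#, the third of the chord, so this is first inversion.

A dominant ninth, first inversion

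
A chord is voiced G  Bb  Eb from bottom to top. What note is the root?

Reordering G, Bb, Eb into stacked thirds gives Eb–G–Bb; the bottom of that stack, Eb, is the root.

Eb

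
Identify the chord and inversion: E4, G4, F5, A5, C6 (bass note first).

F major ninth, third inversion

The distinct note names are E, G, F, A, C. Stacked in thirds they read F–A–C–E–G, which is a major ninth chord on F.
With the seventh (E) in the bass, the chord is in third inversion.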